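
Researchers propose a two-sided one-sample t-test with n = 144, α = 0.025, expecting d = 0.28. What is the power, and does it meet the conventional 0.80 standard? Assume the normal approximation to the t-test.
Power ≈ 0.87; the study is adequately powered (power ≥ 0.80)

Power calculation (one-sample t-test, normal approximation):
z_β = d · √n - z_{α/2}
z_β = 0.28 · √144 - 2.241
z_β = 0.28 · 12.000 - 2.241
z_β = 1.119

Power = Φ(z_β) = Φ(1.119) ≈ 0.868

Effect size d = 0.28 is small by Cohen's convention (0.2/0.5/0.8).

Threshold: power ≥ 0.80 is conventionally adequate.
Power ≈ 0.87 → the study is adequately powered (power ≥ 0.80).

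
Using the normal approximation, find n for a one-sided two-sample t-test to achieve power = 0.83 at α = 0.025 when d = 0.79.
n = 28 per group

Sample size formula (two-sample t-test, normal approximation):
n = 2 · ((z_α + z_β) / d)²

z_α = 1.960 (for α = 0.025, one-sided)
z_β = 0.954 (for power = 0.83)
d = 0.79

n = 2 · ((1.960 + 0.954) / 0.79)²
n = 2 · (3.689)²
n ≈ 27.22
Round up to the next whole number: n = 28 per group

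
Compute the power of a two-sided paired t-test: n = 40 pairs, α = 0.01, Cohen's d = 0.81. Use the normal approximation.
Power ≈ 0.99

Power calculation (paired t-test, normal approximation):
z_β = d · √n - z_{α/2}
z_β = 0.81 · √40 - 2.576
z_β = 0.81 · 6.325 - 2.576
z_β = 2.547

Power = Φ(z_β) = Φ(2.547) ≈ 0.995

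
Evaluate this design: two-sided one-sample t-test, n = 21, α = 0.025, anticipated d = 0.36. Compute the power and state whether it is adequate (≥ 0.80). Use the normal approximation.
Power ≈ 0.28; the study is underpowered (power < 0.80)

Power calculation (one-sample t-test, normal approximation):
z_β = d · √n - z_{α/2}
z_β = 0.36 · √21 - 2.241
z_β = 0.36 · 4.583 - 2.241
z_β = -0.592

Power = Φ(z_β) = Φ(-0.592) ≈ 0.277

Effect size d = 0.36 is small by Cohen's convention (0.2/0.5/0.8).

Threshold: power ≥ 0.80 is conventionally adequate.
Power ≈ 0.28 → the study is underpowered (power < 0.80).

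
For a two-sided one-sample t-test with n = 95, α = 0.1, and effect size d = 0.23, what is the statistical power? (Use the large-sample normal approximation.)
Power ≈ 0.72

Power calculation (one-sample t-test, normal approximation):
z_β = d · √n - z_{α/2}
z_β = 0.23 · √95 - 1.645
z_β = 0.23 · 9.747 - 1.645
z_β = 0.597

Power = Φ(z_β) = Φ(0.597) ≈ 0.725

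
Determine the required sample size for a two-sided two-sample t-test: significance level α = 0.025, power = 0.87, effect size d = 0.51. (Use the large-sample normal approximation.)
n = 88 per group

Sample size formula (two-sample t-test, normal approximation):
n = 2 · ((z_{α/2} + z_β) / d)²

z_{α/2} = 2.241 (for α = 0.025, two-sided)
z_β = 1.126 (for power = 0.87)
d = 0.51

n = 2 · ((2.241 + 1.126) / 0.51)²
n = 2 · (6.602)²
n ≈ 87.17
Round up to the next whole number: n = 88 per group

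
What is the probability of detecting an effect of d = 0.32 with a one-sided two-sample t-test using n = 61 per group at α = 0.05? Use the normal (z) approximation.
Power ≈ 0.55

Power calculation (two-sample t-test, normal approximation):
z_β = d · √(n/2) - z_α
z_β = 0.32 · √(61/2) - 1.645
z_β = 0.32 · 5.523 - 1.645
z_β = 0.122

Power = Φ(z_β) = Φ(0.122) ≈ 0.549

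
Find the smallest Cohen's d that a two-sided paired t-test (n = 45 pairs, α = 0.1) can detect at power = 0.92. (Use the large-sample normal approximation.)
d ≈ 0.45

Minimum detectable effect (paired t-test, normal approximation):
d = (z_{α/2} + z_β) / √n
d = (1.645 + 1.405) / √45
d = 3.050 / 6.708
d ≈ 0.45

By Cohen's convention (0.2 small / 0.5 medium / 0.8 large): small effect.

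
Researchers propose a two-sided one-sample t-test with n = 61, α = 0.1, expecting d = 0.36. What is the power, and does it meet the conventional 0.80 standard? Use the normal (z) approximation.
Power ≈ 0.88; the study is adequately powered (power ≥ 0.80)

Power calculation (one-sample t-test, normal approximation):
z_β = d · √n - z_{α/2}
z_β = 0.36 · √61 - 1.645
z_β = 0.36 · 7.810 - 1.645
z_β = 1.167

Power = Φ(z_β) = Φ(1.167) ≈ 0.878

Effect size d = 0.36 is small by Cohen's convention (0.2/0.5/0.8).

Threshold: power ≥ 0.80 is conventionally adequate.
Power ≈ 0.88 → the study is adequately powered (power ≥ 0.80).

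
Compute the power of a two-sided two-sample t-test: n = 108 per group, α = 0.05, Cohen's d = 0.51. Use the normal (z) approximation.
Power ≈ 0.96

Power calculation (two-sample t-test, normal approximation):
z_β = d · √(n/2) - z_{α/2}
z_β = 0.51 · √(108/2) - 1.960
z_β = 0.51 · 7.348 - 1.960
z_β = 1.788

Power = Φ(z_β) = Φ(1.788) ≈ 0.963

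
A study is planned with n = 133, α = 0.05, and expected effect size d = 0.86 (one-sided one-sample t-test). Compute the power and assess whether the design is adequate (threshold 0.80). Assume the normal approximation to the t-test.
Power ≈ 1.00; the study is adequately powered (power ≥ 0.80)

Power calculation (one-sample t-test, normal approximation):
z_β = d · √n - z_α
z_β = 0.86 · √133 - 1.645
z_β = 0.86 · 11.533 - 1.645
z_β = 8.273

Power = Φ(z_β) = Φ(8.273) ≈ 1.000

Effect size d = 0.86 is large by Cohen's convention (0.2/0.5/0.8).

Threshold: power ≥ 0.80 is conventionally adequate.
Power ≈ 1.00 → the study is adequately powered (power ≥ 0.80).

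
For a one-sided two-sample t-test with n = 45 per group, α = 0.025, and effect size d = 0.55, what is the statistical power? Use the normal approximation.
Power ≈ 0.74

Power calculation (two-sample t-test, normal approximation):
z_β = d · √(n/2) - z_α
z_β = 0.55 · √(45/2) - 1.960
z_β = 0.55 · 4.743 - 1.960
z_β = 0.649

Power = Φ(z_β) = Φ(0.649) ≈ 0.742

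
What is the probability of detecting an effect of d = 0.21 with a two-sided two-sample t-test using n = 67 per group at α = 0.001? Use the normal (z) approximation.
Power ≈ 0.02

Power calculation (two-sample t-test, normal approximation):
z_β = d · √(n/2) - z_{α/2}
z_β = 0.21 · √(67/2) - 3.291
z_β = 0.21 · 5.788 - 3.291
z_β = -2.075

Power = Φ(z_β) = Φ(-2.075) ≈ 0.019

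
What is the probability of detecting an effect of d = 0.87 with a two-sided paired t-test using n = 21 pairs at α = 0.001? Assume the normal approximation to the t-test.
Power ≈ 0.76

Power calculation (paired t-test, normal approximation):
z_β = d · √n - z_{α/2}
z_β = 0.87 · √21 - 3.291
z_β = 0.87 · 4.583 - 3.291
z_β = 0.696

Power = Φ(z_β) = Φ(0.696) ≈ 0.757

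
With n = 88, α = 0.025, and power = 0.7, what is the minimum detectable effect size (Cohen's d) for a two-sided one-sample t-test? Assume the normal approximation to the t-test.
d ≈ 0.29

Minimum detectable effect (one-sample t-test, normal approximation):
d = (z_{α/2} + z_β) / √n
d = (2.241 + 0.524) / √88
d = 2.766 / 9.381
d ≈ 0.29

By Cohen's convention (0.2 small / 0.5 medium / 0.8 large): small effect.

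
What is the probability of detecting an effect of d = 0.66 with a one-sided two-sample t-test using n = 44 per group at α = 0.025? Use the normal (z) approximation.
Power ≈ 0.87

Power calculation (two-sample t-test, normal approximation):
z_β = d · √(n/2) - z_α
z_β = 0.66 · √(44/2) - 1.960
z_β = 0.66 · 4.690 - 1.960
z_β = 1.136

Power = Φ(z_β) = Φ(1.136) ≈ 0.872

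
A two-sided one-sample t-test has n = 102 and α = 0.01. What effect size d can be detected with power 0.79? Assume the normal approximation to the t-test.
d ≈ 0.33

Minimum detectable effect (one-sample t-test, normal approximation):
d = (z_{α/2} + z_β) / √n
d = (2.576 + 0.806) / √102
d = 3.382 / 10.100
d ≈ 0.33

By Cohen's convention (0.2 small / 0.5 medium / 0.8 large): small effect.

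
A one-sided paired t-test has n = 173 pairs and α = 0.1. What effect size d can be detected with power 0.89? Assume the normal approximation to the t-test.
d ≈ 0.19

Minimum detectable effect (paired t-test, normal approximation):
d = (z_α + z_β) / √n
d = (1.282 + 1.227) / √173
d = 2.508 / 13.153
d ≈ 0.19

By Cohen's convention (0.2 small / 0.5 medium / 0.8 large): very small effect.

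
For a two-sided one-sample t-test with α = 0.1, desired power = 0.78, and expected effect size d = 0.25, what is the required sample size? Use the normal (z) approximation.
n = 94

Sample size formula (one-sample t-test, normal approximation):
n = ((z_{α/2} + z_β) / d)²

z_{α/2} = 1.645 (for α = 0.1, two-sided)
z_β = 0.772 (for power = 0.78)
d = 0.25

n = ((1.645 + 0.772) / 0.25)²
n = (9.668)²
n ≈ 93.47
Round up to the next whole number: n = 94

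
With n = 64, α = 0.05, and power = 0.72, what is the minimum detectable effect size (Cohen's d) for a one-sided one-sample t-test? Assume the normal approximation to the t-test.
d ≈ 0.28

Minimum detectable effect (one-sample t-test, normal approximation):
d = (z_α + z_β) / √n
d = (1.645 + 0.583) / √64
d = 2.228 / 8.000
d ≈ 0.28

By Cohen's convention (0.2 small / 0.5 medium / 0.8 large): small effect.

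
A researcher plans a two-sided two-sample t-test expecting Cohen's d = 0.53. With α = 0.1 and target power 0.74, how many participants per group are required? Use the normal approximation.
n = 38 per group

Sample size formula (two-sample t-test, normal approximation):
n = 2 · ((z_{α/2} + z_β) / d)²

z_{α/2} = 1.645 (for α = 0.1, two-sided)
z_β = 0.643 (for power = 0.74)
d = 0.53

n = 2 · ((1.645 + 0.643) / 0.53)²
n = 2 · (4.317)²
n ≈ 37.27
Round up to the next whole number: n = 38 per group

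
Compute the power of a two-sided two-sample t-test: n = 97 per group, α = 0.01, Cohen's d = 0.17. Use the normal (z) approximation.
Power ≈ 0.08

Power calculation (two-sample t-test, normal approximation):
z_β = d · √(n/2) - z_{α/2}
z_β = 0.17 · √(97/2) - 2.576
z_β = 0.17 · 6.964 - 2.576
z_β = -1.392

Power = Φ(z_β) = Φ(-1.392) ≈ 0.082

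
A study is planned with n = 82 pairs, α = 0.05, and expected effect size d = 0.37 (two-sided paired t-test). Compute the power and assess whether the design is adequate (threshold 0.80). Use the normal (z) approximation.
Power ≈ 0.92; the study is adequately powered (power ≥ 0.80)

Power calculation (paired t-test, normal approximation):
z_β = d · √n - z_{α/2}
z_β = 0.37 · √82 - 1.960
z_β = 0.37 · 9.055 - 1.960
z_β = 1.391

Power = Φ(z_β) = Φ(1.391) ≈ 0.918

Effect size d = 0.37 is small by Cohen's convention (0.2/0.5/0.8).

Threshold: power ≥ 0.80 is conventionally adequate.
Power ≈ 0.92 → the study is adequately powered (power ≥ 0.80).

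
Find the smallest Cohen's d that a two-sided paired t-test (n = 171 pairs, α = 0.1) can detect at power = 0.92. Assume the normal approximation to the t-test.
d ≈ 0.23

Minimum detectable effect (paired t-test, normal approximation):
d = (z_{α/2} + z_β) / √n
d = (1.645 + 1.405) / √171
d = 3.050 / 13.077
d ≈ 0.23

By Cohen's convention (0.2 small / 0.5 medium / 0.8 large): small effect.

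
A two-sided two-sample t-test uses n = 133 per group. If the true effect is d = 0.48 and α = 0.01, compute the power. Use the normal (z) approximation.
Power ≈ 0.91

Power calculation (two-sample t-test, normal approximation):
z_β = d · √(n/2) - z_{α/2}
z_β = 0.48 · √(133/2) - 2.576
z_β = 0.48 · 8.155 - 2.576
z_β = 1.338

Power = Φ(z_β) = Φ(1.338) ≈ 0.910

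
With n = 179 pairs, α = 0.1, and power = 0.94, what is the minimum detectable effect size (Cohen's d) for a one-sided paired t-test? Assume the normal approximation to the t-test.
d ≈ 0.21

Minimum detectable effect (paired t-test, normal approximation):
d = (z_α + z_β) / √n
d = (1.282 + 1.555) / √179
d = 2.836 / 13.379
d ≈ 0.21

By Cohen's convention (0.2 small / 0.5 medium / 0.8 large): small effect.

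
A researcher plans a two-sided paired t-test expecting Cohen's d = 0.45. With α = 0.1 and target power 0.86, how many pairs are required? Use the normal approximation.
n = 37 pairs

Sample size formula (paired t-test, normal approximation):
n = ((z_{α/2} + z_β) / d)²

z_{α/2} = 1.645 (for α = 0.1, two-sided)
z_β = 1.080 (for power = 0.86)
d = 0.45

n = ((1.645 + 1.080) / 0.45)²
n = (6.056)²
n ≈ 36.68
Round up to the next whole number: n = 37 pairs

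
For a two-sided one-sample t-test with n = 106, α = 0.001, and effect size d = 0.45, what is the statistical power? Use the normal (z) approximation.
Power ≈ 0.91

Power calculation (one-sample t-test, normal approximation):
z_β = d · √n - z_{α/2}
z_β = 0.45 · √106 - 3.291
z_β = 0.45 · 10.296 - 3.291
z_β = 1.343

Power = Φ(z_β) = Φ(1.343) ≈ 0.910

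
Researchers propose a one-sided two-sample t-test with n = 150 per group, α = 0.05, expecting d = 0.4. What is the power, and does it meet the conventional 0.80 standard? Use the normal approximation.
Power ≈ 0.97; the study is adequately powered (power ≥ 0.80)

Power calculation (two-sample t-test, normal approximation):
z_β = d · √(n/2) - z_α
z_β = 0.4 · √(150/2) - 1.645
z_β = 0.4 · 8.660 - 1.645
z_β = 1.819

Power = Φ(z_β) = Φ(1.819) ≈ 0.966

Effect size d = 0.4 is small by Cohen's convention (0.2/0.5/0.8).

Threshold: power ≥ 0.80 is conventionally adequate.
Power ≈ 0.97 → the study is adequately powered (power ≥ 0.80).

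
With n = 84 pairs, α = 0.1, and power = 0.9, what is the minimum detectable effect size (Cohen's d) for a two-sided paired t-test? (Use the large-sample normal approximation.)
d ≈ 0.32

Minimum detectable effect (paired t-test, normal approximation):
d = (z_{α/2} + z_β) / √n
d = (1.645 + 1.282) / √84
d = 2.926 / 9.165
d ≈ 0.32

By Cohen's convention (0.2 small / 0.5 medium / 0.8 large): small effect.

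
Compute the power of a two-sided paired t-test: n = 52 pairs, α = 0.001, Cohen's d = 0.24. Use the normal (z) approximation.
Power ≈ 0.06

Power calculation (paired t-test, normal approximation):
z_β = d · √n - z_{α/2}
z_β = 0.24 · √52 - 3.291
z_β = 0.24 · 7.211 - 3.291
z_β = -1.560

Power = Φ(z_β) = Φ(-1.560) ≈ 0.059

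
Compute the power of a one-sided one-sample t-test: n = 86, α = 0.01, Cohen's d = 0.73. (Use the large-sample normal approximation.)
Power ≈ 1.00

Power calculation (one-sample t-test, normal approximation):
z_β = d · √n - z_α
z_β = 0.73 · √86 - 2.326
z_β = 0.73 · 9.274 - 2.326
z_β = 4.443

Power = Φ(z_β) = Φ(4.443) ≈ 1.000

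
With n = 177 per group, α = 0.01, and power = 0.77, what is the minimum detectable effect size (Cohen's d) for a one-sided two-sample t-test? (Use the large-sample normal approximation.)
d ≈ 0.33

Minimum detectable effect (two-sample t-test, normal approximation):
d = (z_α + z_β) / √(n/2)
d = (2.326 + 0.739) / √(177/2)
d = 3.065 / 9.407
d ≈ 0.33

By Cohen's convention (0.2 small / 0.5 medium / 0.8 large): small effect.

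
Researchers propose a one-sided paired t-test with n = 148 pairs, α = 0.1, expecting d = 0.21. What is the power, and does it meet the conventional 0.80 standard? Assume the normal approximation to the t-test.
Power ≈ 0.90; the study is adequately powered (power ≥ 0.80)

Power calculation (paired t-test, normal approximation):
z_β = d · √n - z_α
z_β = 0.21 · √148 - 1.282
z_β = 0.21 · 12.166 - 1.282
z_β = 1.273

Power = Φ(z_β) = Φ(1.273) ≈ 0.899

Effect size d = 0.21 is small by Cohen's convention (0.2/0.5/0.8).

Threshold: power ≥ 0.80 is conventionally adequate.
Power ≈ 0.90 → the study is adequately powered (power ≥ 0.80).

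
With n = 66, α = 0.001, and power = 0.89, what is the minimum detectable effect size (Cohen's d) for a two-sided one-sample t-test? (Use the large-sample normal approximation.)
d ≈ 0.56

Minimum detectable effect (one-sample t-test, normal approximation):
d = (z_{α/2} + z_β) / √n
d = (3.291 + 1.227) / √66
d = 4.517 / 8.124
d ≈ 0.56

By Cohen's convention (0.2 small / 0.5 medium / 0.8 large): medium effect.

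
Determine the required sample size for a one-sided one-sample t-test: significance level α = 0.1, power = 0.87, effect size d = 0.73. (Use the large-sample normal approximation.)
n = 11

Sample size formula (one-sample t-test, normal approximation):
n = ((z_α + z_β) / d)²

z_α = 1.282 (for α = 0.1, one-sided)
z_β = 1.126 (for power = 0.87)
d = 0.73

n = ((1.282 + 1.126) / 0.73)²
n = (3.299)²
n ≈ 10.88
Round up to the next whole number: n = 11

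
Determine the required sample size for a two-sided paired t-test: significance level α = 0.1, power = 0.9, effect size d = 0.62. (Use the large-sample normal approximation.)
n = 23 pairs

Sample size formula (paired t-test, normal approximation):
n = ((z_{α/2} + z_β) / d)²

z_{α/2} = 1.645 (for α = 0.1, two-sided)
z_β = 1.282 (for power = 0.9)
d = 0.62

n = ((1.645 + 1.282) / 0.62)²
n = (4.721)²
n ≈ 22.29
Round up to the next whole number: n = 23 pairs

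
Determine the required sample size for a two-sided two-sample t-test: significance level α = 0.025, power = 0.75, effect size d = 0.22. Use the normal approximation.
n = 352 per group

Sample size formula (two-sample t-test, normal approximation):
n = 2 · ((z_{α/2} + z_β) / d)²

z_{α/2} = 2.241 (for α = 0.025, two-sided)
z_β = 0.674 (for power = 0.75)
d = 0.22

n = 2 · ((2.241 + 0.674) / 0.22)²
n = 2 · (13.250)²
n ≈ 351.12
Round up to the next whole number: n = 352 per group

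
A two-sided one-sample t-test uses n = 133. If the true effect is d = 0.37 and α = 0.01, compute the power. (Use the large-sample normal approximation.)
Power ≈ 0.95

Power calculation (one-sample t-test, normal approximation):
z_β = d · √n - z_{α/2}
z_β = 0.37 · √133 - 2.576
z_β = 0.37 · 11.533 - 2.576
z_β = 1.691

Power = Φ(z_β) = Φ(1.691) ≈ 0.955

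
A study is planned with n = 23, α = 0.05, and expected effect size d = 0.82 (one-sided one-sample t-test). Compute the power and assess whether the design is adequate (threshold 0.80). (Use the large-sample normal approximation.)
Power ≈ 0.99; the study is adequately powered (power ≥ 0.80)

Power calculation (one-sample t-test, normal approximation):
z_β = d · √n - z_α
z_β = 0.82 · √23 - 1.645
z_β = 0.82 · 4.796 - 1.645
z_β = 2.288

Power = Φ(z_β) = Φ(2.288) ≈ 0.989

Effect size d = 0.82 is large by Cohen's convention (0.2/0.5/0.8).

Threshold: power ≥ 0.80 is conventionally adequate.
Power ≈ 0.99 → the study is adequately powered (power ≥ 0.80).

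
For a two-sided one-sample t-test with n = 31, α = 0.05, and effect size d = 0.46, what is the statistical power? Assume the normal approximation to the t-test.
Power ≈ 0.73

Power calculation (one-sample t-test, normal approximation):
z_β = d · √n - z_{α/2}
z_β = 0.46 · √31 - 1.960
z_β = 0.46 · 5.568 - 1.960
z_β = 0.601

Power = Φ(z_β) = Φ(0.601) ≈ 0.726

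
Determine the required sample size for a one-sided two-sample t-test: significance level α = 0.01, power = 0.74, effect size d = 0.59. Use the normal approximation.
n = 51 per group

Sample size formula (two-sample t-test, normal approximation):
n = 2 · ((z_α + z_β) / d)²

z_α = 2.326 (for α = 0.01, one-sided)
z_β = 0.643 (for power = 0.74)
d = 0.59

n = 2 · ((2.326 + 0.643) / 0.59)²
n = 2 · (5.032)²
n ≈ 50.64
Round up to the next whole number: n = 51 per group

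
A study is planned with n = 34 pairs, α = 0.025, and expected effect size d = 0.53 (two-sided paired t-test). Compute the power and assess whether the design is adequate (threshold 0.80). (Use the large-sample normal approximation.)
Power ≈ 0.80; the study is adequately powered (power ≥ 0.80)

Power calculation (paired t-test, normal approximation):
z_β = d · √n - z_{α/2}
z_β = 0.53 · √34 - 2.241
z_β = 0.53 · 5.831 - 2.241
z_β = 0.849

Power = Φ(z_β) = Φ(0.849) ≈ 0.802

Effect size d = 0.53 is medium by Cohen's convention (0.2/0.5/0.8).

Threshold: power ≥ 0.80 is conventionally adequate.
Power ≈ 0.80 → the study is adequately powered (power ≥ 0.80).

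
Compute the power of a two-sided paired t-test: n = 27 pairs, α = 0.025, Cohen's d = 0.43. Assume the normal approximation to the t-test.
Power ≈ 0.50

Power calculation (paired t-test, normal approximation):
z_β = d · √n - z_{α/2}
z_β = 0.43 · √27 - 2.241
z_β = 0.43 · 5.196 - 2.241
z_β = -0.007

Power = Φ(z_β) = Φ(-0.007) ≈ 0.497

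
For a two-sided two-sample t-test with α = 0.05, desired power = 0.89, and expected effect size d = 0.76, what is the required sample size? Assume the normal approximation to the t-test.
n = 36 per group

Sample size formula (two-sample t-test, normal approximation):
n = 2 · ((z_{α/2} + z_β) / d)²

z_{α/2} = 1.960 (for α = 0.05, two-sided)
z_β = 1.227 (for power = 0.89)
d = 0.76

n = 2 · ((1.960 + 1.227) / 0.76)²
n = 2 · (4.193)²
n ≈ 35.16
Round up to the next whole number: n = 36 per group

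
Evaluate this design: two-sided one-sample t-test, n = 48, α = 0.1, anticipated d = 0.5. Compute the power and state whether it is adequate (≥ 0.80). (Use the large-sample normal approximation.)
Power ≈ 0.97; the study is adequately powered (power ≥ 0.80)

Power calculation (one-sample t-test, normal approximation):
z_β = d · √n - z_{α/2}
z_β = 0.5 · √48 - 1.645
z_β = 0.5 · 6.928 - 1.645
z_β = 1.819

Power = Φ(z_β) = Φ(1.819) ≈ 0.966

Effect size d = 0.5 is medium by Cohen's convention (0.2/0.5/0.8).

Threshold: power ≥ 0.80 is conventionally adequate.
Power ≈ 0.97 → the study is adequately powered (power ≥ 0.80).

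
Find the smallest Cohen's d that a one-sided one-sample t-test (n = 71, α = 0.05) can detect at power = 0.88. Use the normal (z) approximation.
d ≈ 0.33

Minimum detectable effect (one-sample t-test, normal approximation):
d = (z_α + z_β) / √n
d = (1.645 + 1.175) / √71
d = 2.820 / 8.426
d ≈ 0.33

By Cohen's convention (0.2 small / 0.5 medium / 0.8 large): small effect.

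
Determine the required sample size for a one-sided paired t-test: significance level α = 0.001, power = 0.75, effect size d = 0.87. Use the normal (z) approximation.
n = 19 pairs

Sample size formula (paired t-test, normal approximation):
n = ((z_α + z_β) / d)²

z_α = 3.090 (for α = 0.001, one-sided)
z_β = 0.674 (for power = 0.75)
d = 0.87

n = ((3.090 + 0.674) / 0.87)²
n = (4.326)²
n ≈ 18.71
Round up to the next whole number: n = 19 pairs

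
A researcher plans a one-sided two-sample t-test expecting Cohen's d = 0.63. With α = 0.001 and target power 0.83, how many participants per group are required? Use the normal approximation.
n = 83 per group

Sample size formula (two-sample t-test, normal approximation):
n = 2 · ((z_α + z_β) / d)²

z_α = 3.090 (for α = 0.001, one-sided)
z_β = 0.954 (for power = 0.83)
d = 0.63

n = 2 · ((3.090 + 0.954) / 0.63)²
n = 2 · (6.419)²
n ≈ 82.41
Round up to the next whole number: n = 83 per group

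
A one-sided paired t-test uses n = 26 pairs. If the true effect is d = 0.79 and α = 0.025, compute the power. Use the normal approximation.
Power ≈ 0.98

Power calculation (paired t-test, normal approximation):
z_β = d · √n - z_α
z_β = 0.79 · √26 - 1.960
z_β = 0.79 · 5.099 - 1.960
z_β = 2.068

Power = Φ(z_β) = Φ(2.068) ≈ 0.981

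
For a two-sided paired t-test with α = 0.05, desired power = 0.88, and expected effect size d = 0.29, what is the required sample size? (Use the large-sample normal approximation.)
n = 117 pairs

Sample size formula (paired t-test, normal approximation):
n = ((z_{α/2} + z_β) / d)²

z_{α/2} = 1.960 (for α = 0.05, two-sided)
z_β = 1.175 (for power = 0.88)
d = 0.29

n = ((1.960 + 1.175) / 0.29)²
n = (10.810)²
n ≈ 116.86
Round up to the next whole number: n = 117 pairs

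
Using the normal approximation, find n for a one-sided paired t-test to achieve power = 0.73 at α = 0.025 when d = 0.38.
n = 46 pairs

Sample size formula (paired t-test, normal approximation):
n = ((z_α + z_β) / d)²

z_α = 1.960 (for α = 0.025, one-sided)
z_β = 0.613 (for power = 0.73)
d = 0.38

n = ((1.960 + 0.613) / 0.38)²
n = (6.771)²
n ≈ 45.85
Round up to the next whole number: n = 46 pairs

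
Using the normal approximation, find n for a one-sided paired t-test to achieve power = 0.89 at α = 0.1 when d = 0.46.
n = 30 pairs

Sample size formula (paired t-test, normal approximation):
n = ((z_α + z_β) / d)²

z_α = 1.282 (for α = 0.1, one-sided)
z_β = 1.227 (for power = 0.89)
d = 0.46

n = ((1.282 + 1.227) / 0.46)²
n = (5.454)²
n ≈ 29.75
Round up to the next whole number: n = 30 pairs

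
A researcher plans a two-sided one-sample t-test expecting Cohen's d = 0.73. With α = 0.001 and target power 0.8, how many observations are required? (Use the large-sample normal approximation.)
n = 33

Sample size formula (one-sample t-test, normal approximation):
n = ((z_{α/2} + z_β) / d)²

z_{α/2} = 3.291 (for α = 0.001, two-sided)
z_β = 0.842 (for power = 0.8)
d = 0.73

n = ((3.291 + 0.842) / 0.73)²
n = (5.662)²
n ≈ 32.06
Round up to the next whole number: n = 33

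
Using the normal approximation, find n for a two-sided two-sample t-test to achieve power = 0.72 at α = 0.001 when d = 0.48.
n = 131 per group

Sample size formula (two-sample t-test, normal approximation):
n = 2 · ((z_{α/2} + z_β) / d)²

z_{α/2} = 3.291 (for α = 0.001, two-sided)
z_β = 0.583 (for power = 0.72)
d = 0.48

n = 2 · ((3.291 + 0.583) / 0.48)²
n = 2 · (8.071)²
n ≈ 130.28
Round up to the next whole number: n = 131 per group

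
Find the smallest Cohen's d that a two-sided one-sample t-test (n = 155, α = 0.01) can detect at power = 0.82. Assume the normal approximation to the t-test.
d ≈ 0.28

Minimum detectable effect (one-sample t-test, normal approximation):
d = (z_{α/2} + z_β) / √n
d = (2.576 + 0.915) / √155
d = 3.491 / 12.450
d ≈ 0.28

By Cohen's convention (0.2 small / 0.5 medium / 0.8 large): small effect.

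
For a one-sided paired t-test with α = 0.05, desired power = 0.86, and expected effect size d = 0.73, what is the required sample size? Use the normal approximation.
n = 14 pairs

Sample size formula (paired t-test, normal approximation):
n = ((z_α + z_β) / d)²

z_α = 1.645 (for α = 0.05, one-sided)
z_β = 1.080 (for power = 0.86)
d = 0.73

n = ((1.645 + 1.080) / 0.73)²
n = (3.733)²
n ≈ 13.94
Round up to the next whole number: n = 14 pairs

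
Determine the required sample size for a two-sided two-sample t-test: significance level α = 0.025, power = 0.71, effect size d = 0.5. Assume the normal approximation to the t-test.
n = 63 per group

Sample size formula (two-sample t-test, normal approximation):
n = 2 · ((z_{α/2} + z_β) / d)²

z_{α/2} = 2.241 (for α = 0.025, two-sided)
z_β = 0.553 (for power = 0.71)
d = 0.5

n = 2 · ((2.241 + 0.553) / 0.5)²
n = 2 · (5.588)²
n ≈ 62.45
Round up to the next whole number: n = 63 per group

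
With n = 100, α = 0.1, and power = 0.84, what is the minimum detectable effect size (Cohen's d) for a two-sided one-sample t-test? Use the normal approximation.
d ≈ 0.26

Minimum detectable effect (one-sample t-test, normal approximation):
d = (z_{α/2} + z_β) / √n
d = (1.645 + 0.994) / √100
d = 2.639 / 10.000
d ≈ 0.26

By Cohen's convention (0.2 small / 0.5 medium / 0.8 large): small effect.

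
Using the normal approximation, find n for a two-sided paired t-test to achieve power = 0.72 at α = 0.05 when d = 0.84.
n = 10 pairs

Sample size formula (paired t-test, normal approximation):
n = ((z_{α/2} + z_β) / d)²

z_{α/2} = 1.960 (for α = 0.05, two-sided)
z_β = 0.583 (for power = 0.72)
d = 0.84

n = ((1.960 + 0.583) / 0.84)²
n = (3.027)²
n ≈ 9.16
Round up to the next whole number: n = 10 pairs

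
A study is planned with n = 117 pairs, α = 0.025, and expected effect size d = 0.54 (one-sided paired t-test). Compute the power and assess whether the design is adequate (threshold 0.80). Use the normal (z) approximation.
Power ≈ 1.00; the study is adequately powered (power ≥ 0.80)

Power calculation (paired t-test, normal approximation):
z_β = d · √n - z_α
z_β = 0.54 · √117 - 1.960
z_β = 0.54 · 10.817 - 1.960
z_β = 3.881

Power = Φ(z_β) = Φ(3.881) ≈ 1.000

Effect size d = 0.54 is medium by Cohen's convention (0.2/0.5/0.8).

Threshold: power ≥ 0.80 is conventionally adequate.
Power ≈ 1.00 → the study is adequately powered (power ≥ 0.80).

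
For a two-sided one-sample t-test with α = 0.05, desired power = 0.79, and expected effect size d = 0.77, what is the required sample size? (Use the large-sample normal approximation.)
n = 13

Sample size formula (one-sample t-test, normal approximation):
n = ((z_{α/2} + z_β) / d)²

z_{α/2} = 1.960 (for α = 0.05, two-sided)
z_β = 0.806 (for power = 0.79)
d = 0.77

n = ((1.960 + 0.806) / 0.77)²
n = (3.592)²
n ≈ 12.90
Round up to the next whole number: n = 13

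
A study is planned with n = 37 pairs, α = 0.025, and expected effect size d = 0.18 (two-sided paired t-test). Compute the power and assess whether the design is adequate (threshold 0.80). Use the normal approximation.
Power ≈ 0.13; the study is underpowered (power < 0.80)

Power calculation (paired t-test, normal approximation):
z_β = d · √n - z_{α/2}
z_β = 0.18 · √37 - 2.241
z_β = 0.18 · 6.083 - 2.241
z_β = -1.147

Power = Φ(z_β) = Φ(-1.147) ≈ 0.126

Effect size d = 0.18 is very small by Cohen's convention (0.2/0.5/0.8).

Threshold: power ≥ 0.80 is conventionally adequate.
Power ≈ 0.13 → the study is underpowered (power < 0.80).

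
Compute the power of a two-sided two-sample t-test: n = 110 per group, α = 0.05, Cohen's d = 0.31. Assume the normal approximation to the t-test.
Power ≈ 0.63

Power calculation (two-sample t-test, normal approximation):
z_β = d · √(n/2) - z_{α/2}
z_β = 0.31 · √(110/2) - 1.960
z_β = 0.31 · 7.416 - 1.960
z_β = 0.339

Power = Φ(z_β) = Φ(0.339) ≈ 0.633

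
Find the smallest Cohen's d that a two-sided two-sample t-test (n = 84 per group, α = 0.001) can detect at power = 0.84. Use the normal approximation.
d ≈ 0.66

Minimum detectable effect (two-sample t-test, normal approximation):
d = (z_{α/2} + z_β) / √(n/2)
d = (3.291 + 0.994) / √(84/2)
d = 4.285 / 6.481
d ≈ 0.66

By Cohen's convention (0.2 small / 0.5 medium / 0.8 large): medium effect.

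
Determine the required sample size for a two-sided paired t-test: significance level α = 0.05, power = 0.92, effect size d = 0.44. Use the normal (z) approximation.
n = 59 pairs

Sample size formula (paired t-test, normal approximation):
n = ((z_{α/2} + z_β) / d)²

z_{α/2} = 1.960 (for α = 0.05, two-sided)
z_β = 1.405 (for power = 0.92)
d = 0.44

n = ((1.960 + 1.405) / 0.44)²
n = (7.648)²
n ≈ 58.49
Round up to the next whole number: n = 59 pairs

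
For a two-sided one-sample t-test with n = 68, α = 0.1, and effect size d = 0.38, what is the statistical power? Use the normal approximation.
Power ≈ 0.93

Power calculation (one-sample t-test, normal approximation):
z_β = d · √n - z_{α/2}
z_β = 0.38 · √68 - 1.645
z_β = 0.38 · 8.246 - 1.645
z_β = 1.489

Power = Φ(z_β) = Φ(1.489) ≈ 0.932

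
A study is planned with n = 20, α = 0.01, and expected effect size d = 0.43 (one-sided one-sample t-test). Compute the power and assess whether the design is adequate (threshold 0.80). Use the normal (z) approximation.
Power ≈ 0.34; the study is underpowered (power < 0.80)

Power calculation (one-sample t-test, normal approximation):
z_β = d · √n - z_α
z_β = 0.43 · √20 - 2.326
z_β = 0.43 · 4.472 - 2.326
z_β = -0.403

Power = Φ(z_β) = Φ(-0.403) ≈ 0.343

Effect size d = 0.43 is small by Cohen's convention (0.2/0.5/0.8).

Threshold: power ≥ 0.80 is conventionally adequate.
Power ≈ 0.34 → the study is underpowered (power < 0.80).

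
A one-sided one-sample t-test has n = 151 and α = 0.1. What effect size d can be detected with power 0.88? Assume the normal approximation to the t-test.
d ≈ 0.20

Minimum detectable effect (one-sample t-test, normal approximation):
d = (z_α + z_β) / √n
d = (1.282 + 1.175) / √151
d = 2.457 / 12.288
d ≈ 0.20

By Cohen's convention (0.2 small / 0.5 medium / 0.8 large): small effect.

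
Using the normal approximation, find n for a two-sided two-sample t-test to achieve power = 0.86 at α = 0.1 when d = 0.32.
n = 146 per group

Sample size formula (two-sample t-test, normal approximation):
n = 2 · ((z_{α/2} + z_β) / d)²

z_{α/2} = 1.645 (for α = 0.1, two-sided)
z_β = 1.080 (for power = 0.86)
d = 0.32

n = 2 · ((1.645 + 1.080) / 0.32)²
n = 2 · (8.516)²
n ≈ 145.04
Round up to the next whole number: n = 146 per group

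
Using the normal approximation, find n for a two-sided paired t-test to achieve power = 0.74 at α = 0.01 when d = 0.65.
n = 25 pairs

Sample size formula (paired t-test, normal approximation):
n = ((z_{α/2} + z_β) / d)²

z_{α/2} = 2.576 (for α = 0.01, two-sided)
z_β = 0.643 (for power = 0.74)
d = 0.65

n = ((2.576 + 0.643) / 0.65)²
n = (4.952)²
n ≈ 24.52
Round up to the next whole number: n = 25 pairs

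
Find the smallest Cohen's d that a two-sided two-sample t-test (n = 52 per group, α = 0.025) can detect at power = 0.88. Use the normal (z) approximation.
d ≈ 0.67

Minimum detectable effect (two-sample t-test, normal approximation):
d = (z_{α/2} + z_β) / √(n/2)
d = (2.241 + 1.175) / √(52/2)
d = 3.416 / 5.099
d ≈ 0.67

By Cohen's convention (0.2 small / 0.5 medium / 0.8 large): medium effect.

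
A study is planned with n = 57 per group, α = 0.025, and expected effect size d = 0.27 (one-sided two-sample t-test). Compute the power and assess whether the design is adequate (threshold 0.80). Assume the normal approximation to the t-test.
Power ≈ 0.30; the study is underpowered (power < 0.80)

Power calculation (two-sample t-test, normal approximation):
z_β = d · √(n/2) - z_α
z_β = 0.27 · √(57/2) - 1.960
z_β = 0.27 · 5.339 - 1.960
z_β = -0.519

Power = Φ(z_β) = Φ(-0.519) ≈ 0.302

Effect size d = 0.27 is small by Cohen's convention (0.2/0.5/0.8).

Threshold: power ≥ 0.80 is conventionally adequate.
Power ≈ 0.30 → the study is underpowered (power < 0.80).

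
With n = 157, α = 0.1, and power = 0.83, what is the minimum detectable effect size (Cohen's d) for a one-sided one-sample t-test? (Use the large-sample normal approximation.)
d ≈ 0.18

Minimum detectable effect (one-sample t-test, normal approximation):
d = (z_α + z_β) / √n
d = (1.282 + 0.954) / √157
d = 2.236 / 12.530
d ≈ 0.18

By Cohen's convention (0.2 small / 0.5 medium / 0.8 large): very small effect.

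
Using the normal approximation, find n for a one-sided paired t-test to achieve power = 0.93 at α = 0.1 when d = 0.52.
n = 29 pairs

Sample size formula (paired t-test, normal approximation):
n = ((z_α + z_β) / d)²

z_α = 1.282 (for α = 0.1, one-sided)
z_β = 1.476 (for power = 0.93)
d = 0.52

n = ((1.282 + 1.476) / 0.52)²
n = (5.304)²
n ≈ 28.13
Round up to the next whole number: n = 29 pairs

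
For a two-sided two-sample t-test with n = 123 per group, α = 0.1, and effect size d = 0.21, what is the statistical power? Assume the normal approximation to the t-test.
Power ≈ 0.50

Power calculation (two-sample t-test, normal approximation):
z_β = d · √(n/2) - z_{α/2}
z_β = 0.21 · √(123/2) - 1.645
z_β = 0.21 · 7.842 - 1.645
z_β = 0.002

Power = Φ(z_β) = Φ(0.002) ≈ 0.501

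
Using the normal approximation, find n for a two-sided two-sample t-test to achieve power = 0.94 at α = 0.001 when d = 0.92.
n = 56 per group

Sample size formula (two-sample t-test, normal approximation):
n = 2 · ((z_{α/2} + z_β) / d)²

z_{α/2} = 3.291 (for α = 0.001, two-sided)
z_β = 1.555 (for power = 0.94)
d = 0.92

n = 2 · ((3.291 + 1.555) / 0.92)²
n = 2 · (5.267)²
n ≈ 55.48
Round up to the next whole number: n = 56 per group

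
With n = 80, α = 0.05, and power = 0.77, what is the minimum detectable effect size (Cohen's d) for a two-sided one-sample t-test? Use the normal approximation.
d ≈ 0.30

Minimum detectable effect (one-sample t-test, normal approximation):
d = (z_{α/2} + z_β) / √n
d = (1.960 + 0.739) / √80
d = 2.699 / 8.944
d ≈ 0.30

By Cohen's convention (0.2 small / 0.5 medium / 0.8 large): small effect.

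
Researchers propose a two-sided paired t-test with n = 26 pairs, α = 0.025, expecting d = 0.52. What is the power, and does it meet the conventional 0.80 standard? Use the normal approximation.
Power ≈ 0.66; the study is underpowered (power < 0.80)

Power calculation (paired t-test, normal approximation):
z_β = d · √n - z_{α/2}
z_β = 0.52 · √26 - 2.241
z_β = 0.52 · 5.099 - 2.241
z_β = 0.410

Power = Φ(z_β) = Φ(0.410) ≈ 0.659

Effect size d = 0.52 is medium by Cohen's convention (0.2/0.5/0.8).

Threshold: power ≥ 0.80 is conventionally adequate.
Power ≈ 0.66 → the study is underpowered (power < 0.80).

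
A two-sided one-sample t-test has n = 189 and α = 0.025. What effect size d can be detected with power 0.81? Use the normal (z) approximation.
d ≈ 0.23

Minimum detectable effect (one-sample t-test, normal approximation):
d = (z_{α/2} + z_β) / √n
d = (2.241 + 0.878) / √189
d = 3.119 / 13.748
d ≈ 0.23

By Cohen's convention (0.2 small / 0.5 medium / 0.8 large): small effect.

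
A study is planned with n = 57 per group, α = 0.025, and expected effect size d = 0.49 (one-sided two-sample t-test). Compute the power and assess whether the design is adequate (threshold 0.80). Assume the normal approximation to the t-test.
Power ≈ 0.74; the study is underpowered (power < 0.80)

Power calculation (two-sample t-test, normal approximation):
z_β = d · √(n/2) - z_α
z_β = 0.49 · √(57/2) - 1.960
z_β = 0.49 · 5.339 - 1.960
z_β = 0.656

Power = Φ(z_β) = Φ(0.656) ≈ 0.744

Effect size d = 0.49 is small by Cohen's convention (0.2/0.5/0.8).

Threshold: power ≥ 0.80 is conventionally adequate.
Power ≈ 0.74 → the study is underpowered (power < 0.80).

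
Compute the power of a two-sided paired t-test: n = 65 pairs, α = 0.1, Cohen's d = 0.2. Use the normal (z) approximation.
Power ≈ 0.49

Power calculation (paired t-test, normal approximation):
z_β = d · √n - z_{α/2}
z_β = 0.2 · √65 - 1.645
z_β = 0.2 · 8.062 - 1.645
z_β = -0.032

Power = Φ(z_β) = Φ(-0.032) ≈ 0.487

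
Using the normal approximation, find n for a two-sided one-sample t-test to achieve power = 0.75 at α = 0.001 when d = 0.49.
n = 66

Sample size formula (one-sample t-test, normal approximation):
n = ((z_{α/2} + z_β) / d)²

z_{α/2} = 3.291 (for α = 0.001, two-sided)
z_β = 0.674 (for power = 0.75)
d = 0.49

n = ((3.291 + 0.674) / 0.49)²
n = (8.092)²
n ≈ 65.48
Round up to the next whole number: n = 66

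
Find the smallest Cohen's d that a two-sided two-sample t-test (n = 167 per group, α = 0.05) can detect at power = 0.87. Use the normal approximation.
d ≈ 0.34

Minimum detectable effect (two-sample t-test, normal approximation):
d = (z_{α/2} + z_β) / √(n/2)
d = (1.960 + 1.126) / √(167/2)
d = 3.086 / 9.138
d ≈ 0.34

By Cohen's convention (0.2 small / 0.5 medium / 0.8 large): small effect.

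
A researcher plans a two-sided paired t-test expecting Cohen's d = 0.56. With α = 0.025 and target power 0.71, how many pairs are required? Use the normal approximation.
n = 25 pairs

Sample size formula (paired t-test, normal approximation):
n = ((z_{α/2} + z_β) / d)²

z_{α/2} = 2.241 (for α = 0.025, two-sided)
z_β = 0.553 (for power = 0.71)
d = 0.56

n = ((2.241 + 0.553) / 0.56)²
n = (4.989)²
n ≈ 24.89
Round up to the next whole number: n = 25 pairs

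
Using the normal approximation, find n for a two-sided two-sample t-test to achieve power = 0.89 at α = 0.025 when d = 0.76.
n = 42 per group

Sample size formula (two-sample t-test, normal approximation):
n = 2 · ((z_{α/2} + z_β) / d)²

z_{α/2} = 2.241 (for α = 0.025, two-sided)
z_β = 1.227 (for power = 0.89)
d = 0.76

n = 2 · ((2.241 + 1.227) / 0.76)²
n = 2 · (4.563)²
n ≈ 41.64
Round up to the next whole number: n = 42 per group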